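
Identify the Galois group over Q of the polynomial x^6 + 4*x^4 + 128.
The polynomial f is an irreducible sextic over Q, so G = Gal(f/Q) is one of the 16 transitive subgroups 6T1, ..., 6T16 of S_6. The discriminant of f is -1849378557919232, which is not a perfect square, so G is not contained in A_6. The transitive groups of degree 6 not contained in A_6 are: C_6 (6T1, order 6), S_3 (6T2, order 6), D_6 (6T3, order 12), C_3 x S_3 (6T5, order 18), A_4 x C_2 (6T6, order 24), S_4 (6T8, order 24), S_3 x S_3 (6T9, order 36), S_4 x C_2 (6T11, order 48), (S_3 x S_3) : C_2 (6T13, order 72), PGL(2,5) (6T14, order 120), S_6 (6T16, order 720). By Dedekind's theorem, for a prime p not dividing disc(f) the degrees of the irreducible factors of f mod p form the cycle type of an element of G. Factoring f modulo the 29 such primes p <= 127 (skipping 2, 29, which divide the discriminant), each new pattern first appears at: mod 3: f = (x^3 + x^2 + x + 2)(x^3 + 2x^2 + x + 1), pattern 3+3; mod 5: f = (x^6 + 4x^4 + 3), pattern 6; mod 7: f = (x + 1)(x + 6)(x^4 + 5x^2 + 5), pattern 4+1+1; mod 17: f = (x + 7)(x + 10)(x^2 + 4x + 9)(x^2 + 13x + 9), pattern 2+2+1+1; mod 23: f = (x^2 + 16)(x^2 + 3x + 10)(x^2 + 20x + 10), pattern 2+2+2; mod 67: f = (x^2 + 56)(x^4 + 15x^2 + 31), pattern 4+2; mod 127: f = (x + 7)(x + 47)(x + 80)(x + 120)(x^2 + 103), pattern 2+1+1+1+1. No other pattern occurs in this range, so the set of observed cycle types is {3+3, 6, 4+1+1, 2+2+1+1, 2+2+2, 4+2, 2+1+1+1+1}. The candidates containing elements of all these cycle types are S_4 x C_2 (6T11) of order 48, S_6 (6T16) of order 720; the others are excluded. The observed types are precisely the cycle types that occur in S_4 x C_2 (6T11) (apart from the identity). Each of the other remaining candidates has further cycle types, and by the Chebotarev density theorem the matching factorization patterns would occur for a proportion of primes equal to their share of the group: S_6 (6T16) additionally contains elements of type 5+1, 3+2+1, 3+1+1+1 (304 of its 720 elements, about 42% of primes). None of the 29 primes tested shows any such pattern (for each of these groups the chance of that is below 10^-4), which rules them out. Hence G = S_4 x C_2 (6T11), of order 48.

S_4 x C_2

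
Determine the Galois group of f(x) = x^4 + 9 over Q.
4T2: V_4

The polynomial is an irreducible quartic over Q and its discriminant is 186624 = 432^2, a perfect square, so the Galois group is contained in A_4. The resolvent cubic y^3 - 36*y splits completely over Q, which gives the Klein four-group V_4.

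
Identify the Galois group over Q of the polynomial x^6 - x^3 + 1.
The polynomial f is an irreducible sextic over Q, so G = Gal(f/Q) is one of the 16 transitive subgroups 6T1, ..., 6T16 of S_6. The discriminant of f is -19683, which is not a perfect square, so G is not contained in A_6. The transitive groups of degree 6 not contained in A_6 are: C_6 (6T1, order 6), S_3 (6T2, order 6), D_6 (6T3, order 12), C_3 x S_3 (6T5, order 18), A_4 x C_2 (6T6, order 24), S_4 (6T8, order 24), S_3 x S_3 (6T9, order 36), S_4 x C_2 (6T11, order 48), (S_3 x S_3) : C_2 (6T13, order 72), PGL(2,5) (6T14, order 120), S_6 (6T16, order 720). By Dedekind's theorem, for a prime p not dividing disc(f) the degrees of the irreducible factors of f mod p form the cycle type of an element of G. Factoring f modulo the 37 such primes p <= 163 (skipping 3, which divides the discriminant), each new pattern first appears at: mod 2: f = (x^6 + x^3 + 1), pattern 6; mod 7: f = (x^3 + 2)(x^3 + 4), pattern 3+3; mod 17: f = (x^2 + 7x + 1)(x^2 + 13x + 1)(x^2 + 14x + 1), pattern 2+2+2; mod 19: f = (x + 4)(x + 5)(x + 6)(x + 9)(x + 16)(x + 17), pattern 1+1+1+1+1+1. No other pattern occurs in this range, so the set of observed cycle types is {6, 3+3, 2+2+2, 1+1+1+1+1+1}. The candidates containing elements of all these cycle types are C_6 (6T1) of order 6, D_6 (6T3) of order 12, C_3 x S_3 (6T5) of order 18, A_4 x C_2 (6T6) of order 24, S_3 x S_3 (6T9) of order 36, S_4 x C_2 (6T11) of order 48, (S_3 x S_3) : C_2 (6T13) of order 72, PGL(2,5) (6T14) of order 120, S_6 (6T16) of order 720; the others are excluded. The observed types are precisely the cycle types that occur in C_6 (6T1). Each of the other remaining candidates has further cycle types, and by the Chebotarev density theorem the matching factorization patterns would occur for a proportion of primes equal to their share of the group: D_6 (6T3) additionally contains elements of type 2+2+1+1 (3 of its 12 elements, about 25% of primes); C_3 x S_3 (6T5) additionally contains elements of type 3+1+1+1 (4 of its 18 elements, about 22% of primes); A_4 x C_2 (6T6) additionally contains elements of type 2+2+1+1, 2+1+1+1+1 (6 of its 24 elements, about 25% of primes); S_3 x S_3 (6T9) additionally contains elements of type 3+1+1+1, 2+2+1+1 (13 of its 36 elements, about 36% of primes); S_4 x C_2 (6T11) additionally contains elements of type 4+2, 4+1+1, 2+2+1+1, 2+1+1+1+1 (24 of its 48 elements, about 50% of primes); (S_3 x S_3) : C_2 (6T13) additionally contains elements of type 4+2, 3+2+1, 3+1+1+1, 2+2+1+1, 2+1+1+1+1 (49 of its 72 elements, about 68% of primes); PGL(2,5) (6T14) additionally contains elements of type 5+1, 4+1+1, 2+2+1+1 (69 of its 120 elements, about 58% of primes); S_6 (6T16) additionally contains elements of type 5+1, 4+2, 4+1+1, 3+2+1, 3+1+1+1, 2+2+1+1, 2+1+1+1+1 (544 of its 720 elements, about 76% of primes). None of the 37 primes tested shows any such pattern (for each of these groups the chance of that is below 10^-4), which rules them out. Hence G = C_6 (6T1), of order 6.

C_6 (also written C6)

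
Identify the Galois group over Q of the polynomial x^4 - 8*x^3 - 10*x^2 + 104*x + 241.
The polynomial is an irreducible quartic over Q and its discriminant is 479084544 = 21888^2, a perfect square, so the Galois group is contained in A_4. The resolvent cubic y^3 + 10*y^2 - 1796*y - 35880 splits completely over Q, which gives the Klein four-group V_4.

V_4 (also written V4)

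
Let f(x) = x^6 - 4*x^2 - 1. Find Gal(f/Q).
6T7: S_4

The polynomial f is an irreducible sextic over Q, so G = Gal(f/Q) is one of the 16 transitive subgroups 6T1, ..., 6T16 of S_6. The discriminant of f is 3356224 = 1832^2, a perfect square, so G is contained in A_6. The transitive groups of degree 6 contained in A_6 are: A_4 (6T4, order 12), S_4 (6T7, order 24), (C_3 x C_3) : C_4 (6T10, order 36), PSL(2,5) (6T12, order 60), A_6 (6T15, order 360). By Dedekind's theorem, for a prime p not dividing disc(f) the degrees of the irreducible factors of f mod p form the cycle type of an element of G. Factoring f modulo the 79 such primes p <= 419 (skipping 2, 229, which divide the discriminant), each new pattern first appears at: mod 3: f = (x^3 + x^2 + 2x + 1)(x^3 + 2x^2 + 2x + 2), pattern 3+3; mod 7: f = (x^2 + 4)(x^4 + 3x^2 + 5), pattern 4+2; mod 23: f = (x + 9)(x + 14)(x^2 + x + 18)(x^2 + 22x + 18), pattern 2+2+1+1; mod 193: f = (x + 87)(x + 90)(x + 93)(x + 100)(x + 103)(x + 106), pattern 1+1+1+1+1+1. No other pattern occurs in this range, so the set of observed cycle types is {3+3, 4+2, 2+2+1+1, 1+1+1+1+1+1}. The candidates containing elements of all these cycle types are S_4 (6T7) of order 24, (C_3 x C_3) : C_4 (6T10) of order 36, A_6 (6T15) of order 360; the others are excluded. The observed types are precisely the cycle types that occur in S_4 (6T7). Each of the other remaining candidates has further cycle types, and by the Chebotarev density theorem the matching factorization patterns would occur for a proportion of primes equal to their share of the group: (C_3 x C_3) : C_4 (6T10) additionally contains elements of type 3+1+1+1 (4 of its 36 elements, about 11% of primes); A_6 (6T15) additionally contains elements of type 5+1, 3+1+1+1 (184 of its 360 elements, about 51% of primes). None of the 79 primes tested shows any such pattern (for each of these groups the chance of that is below 10^-4), which rules them out. Hence G = S_4 (6T7), of order 24.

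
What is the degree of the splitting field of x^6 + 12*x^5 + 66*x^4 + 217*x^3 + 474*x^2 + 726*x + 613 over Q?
6

The degree of the splitting field over Q equals the order of the Galois group, so first determine the group. The polynomial f is an irreducible sextic over Q, so G = Gal(f/Q) is one of the 16 transitive subgroups 6T1, ..., 6T16 of S_6. The discriminant of f is -1691782213203, which is not a perfect square, so G is not contained in A_6. The transitive groups of degree 6 not contained in A_6 are: C_6 (6T1, order 6), S_3 (6T2, order 6), D_6 (6T3, order 12), C_3 x S_3 (6T5, order 18), A_4 x C_2 (6T6, order 24), S_4 (6T8, order 24), S_3 x S_3 (6T9, order 36), S_4 x C_2 (6T11, order 48), (S_3 x S_3) : C_2 (6T13, order 72), PGL(2,5) (6T14, order 120), S_6 (6T16, order 720). By Dedekind's theorem, for a prime p not dividing disc(f) the degrees of the irreducible factors of f mod p form the cycle type of an element of G. Factoring f modulo the 37 such primes p <= 173 (skipping 3, 73, 127, which divide the discriminant), each new pattern first appears at: mod 2: f = (x^6 + x^3 + 1), pattern 6; mod 7: f = (x^3 + 6x^2 + 6)(x^3 + 6x^2 + 2x + 3), pattern 3+3; mod 17: f = (x^2 + 3x + 1)(x^2 + 11x + 3)(x^2 + 15x + 6), pattern 2+2+2; mod 19: f = (x + 2)(x + 5)(x + 11)(x + 16)(x + 17)(x + 18), pattern 1+1+1+1+1+1. No other pattern occurs in this range, so the set of observed cycle types is {6, 3+3, 2+2+2, 1+1+1+1+1+1}. The candidates containing elements of all these cycle types are C_6 (6T1) of order 6, D_6 (6T3) of order 12, C_3 x S_3 (6T5) of order 18, A_4 x C_2 (6T6) of order 24, S_3 x S_3 (6T9) of order 36, S_4 x C_2 (6T11) of order 48, (S_3 x S_3) : C_2 (6T13) of order 72, PGL(2,5) (6T14) of order 120, S_6 (6T16) of order 720; the others are excluded. The observed types are precisely the cycle types that occur in C_6 (6T1). Each of the other remaining candidates has further cycle types, and by the Chebotarev density theorem the matching factorization patterns would occur for a proportion of primes equal to their share of the group: D_6 (6T3) additionally contains elements of type 2+2+1+1 (3 of its 12 elements, about 25% of primes); C_3 x S_3 (6T5) additionally contains elements of type 3+1+1+1 (4 of its 18 elements, about 22% of primes); A_4 x C_2 (6T6) additionally contains elements of type 2+2+1+1, 2+1+1+1+1 (6 of its 24 elements, about 25% of primes); S_3 x S_3 (6T9) additionally contains elements of type 3+1+1+1, 2+2+1+1 (13 of its 36 elements, about 36% of primes); S_4 x C_2 (6T11) additionally contains elements of type 4+2, 4+1+1, 2+2+1+1, 2+1+1+1+1 (24 of its 48 elements, about 50% of primes); (S_3 x S_3) : C_2 (6T13) additionally contains elements of type 4+2, 3+2+1, 3+1+1+1, 2+2+1+1, 2+1+1+1+1 (49 of its 72 elements, about 68% of primes); PGL(2,5) (6T14) additionally contains elements of type 5+1, 4+1+1, 2+2+1+1 (69 of its 120 elements, about 58% of primes); S_6 (6T16) additionally contains elements of type 5+1, 4+2, 4+1+1, 3+2+1, 3+1+1+1, 2+2+1+1, 2+1+1+1+1 (544 of its 720 elements, about 76% of primes). None of the 37 primes tested shows any such pattern (for each of these groups the chance of that is below 10^-4), which rules them out. Hence G = C_6 (6T1), of order 6. The Galois group C_6 (6T1) has order 6, so the splitting field has degree 6 over Q.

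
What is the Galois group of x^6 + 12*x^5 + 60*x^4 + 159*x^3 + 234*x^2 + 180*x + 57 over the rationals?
C_6

The polynomial f is an irreducible sextic over Q, so G = Gal(f/Q) is one of the 16 transitive subgroups 6T1, ..., 6T16 of S_6. The discriminant of f is -19683, which is not a perfect square, so G is not contained in A_6. The transitive groups of degree 6 not contained in A_6 are: C_6 (6T1, order 6), S_3 (6T2, order 6), D_6 (6T3, order 12), C_3 x S_3 (6T5, order 18), A_4 x C_2 (6T6, order 24), S_4 (6T8, order 24), S_3 x S_3 (6T9, order 36), S_4 x C_2 (6T11, order 48), (S_3 x S_3) : C_2 (6T13, order 72), PGL(2,5) (6T14, order 120), S_6 (6T16, order 720). By Dedekind's theorem, for a prime p not dividing disc(f) the degrees of the irreducible factors of f mod p form the cycle type of an element of G. Factoring f modulo the 37 such primes p <= 163 (skipping 3, which divides the discriminant), each new pattern first appears at: mod 2: f = (x^6 + x^3 + 1), pattern 6; mod 7: f = (x^3 + 6x^2 + 5x + 3)(x^3 + 6x^2 + 5x + 5), pattern 3+3; mod 17: f = (x^2 + 14)(x^2 + x + 16)(x^2 + 11x + 2), pattern 2+2+2; mod 19: f = (x)(x + 6)(x + 7)(x + 8)(x + 11)(x + 18), pattern 1+1+1+1+1+1. No other pattern occurs in this range, so the set of observed cycle types is {6, 3+3, 2+2+2, 1+1+1+1+1+1}. The candidates containing elements of all these cycle types are C_6 (6T1) of order 6, D_6 (6T3) of order 12, C_3 x S_3 (6T5) of order 18, A_4 x C_2 (6T6) of order 24, S_3 x S_3 (6T9) of order 36, S_4 x C_2 (6T11) of order 48, (S_3 x S_3) : C_2 (6T13) of order 72, PGL(2,5) (6T14) of order 120, S_6 (6T16) of order 720; the others are excluded. The observed types are precisely the cycle types that occur in C_6 (6T1). Each of the other remaining candidates has further cycle types, and by the Chebotarev density theorem the matching factorization patterns would occur for a proportion of primes equal to their share of the group: D_6 (6T3) additionally contains elements of type 2+2+1+1 (3 of its 12 elements, about 25% of primes); C_3 x S_3 (6T5) additionally contains elements of type 3+1+1+1 (4 of its 18 elements, about 22% of primes); A_4 x C_2 (6T6) additionally contains elements of type 2+2+1+1, 2+1+1+1+1 (6 of its 24 elements, about 25% of primes); S_3 x S_3 (6T9) additionally contains elements of type 3+1+1+1, 2+2+1+1 (13 of its 36 elements, about 36% of primes); S_4 x C_2 (6T11) additionally contains elements of type 4+2, 4+1+1, 2+2+1+1, 2+1+1+1+1 (24 of its 48 elements, about 50% of primes); (S_3 x S_3) : C_2 (6T13) additionally contains elements of type 4+2, 3+2+1, 3+1+1+1, 2+2+1+1, 2+1+1+1+1 (49 of its 72 elements, about 68% of primes); PGL(2,5) (6T14) additionally contains elements of type 5+1, 4+1+1, 2+2+1+1 (69 of its 120 elements, about 58% of primes); S_6 (6T16) additionally contains elements of type 5+1, 4+2, 4+1+1, 3+2+1, 3+1+1+1, 2+2+1+1, 2+1+1+1+1 (544 of its 720 elements, about 76% of primes). None of the 37 primes tested shows any such pattern (for each of these groups the chance of that is below 10^-4), which rules them out. Hence G = C_6 (6T1), of order 6.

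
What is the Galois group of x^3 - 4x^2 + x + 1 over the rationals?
C_3 (also written C3)

The polynomial is an irreducible cubic over Q and its discriminant is 169 = 13^2, a perfect square. For an irreducible cubic, a square discriminant forces the Galois group to be A_3, the cyclic group of order 3.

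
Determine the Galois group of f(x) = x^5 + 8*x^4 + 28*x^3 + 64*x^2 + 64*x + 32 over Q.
The polynomial f is an irreducible quintic over Q, so G = Gal(f/Q) is a transitive subgroup of S_5: one of C_5 (5T1, order 5), D_5 (5T2, order 10), F_20 (5T3, order 20), A_5 (5T4, order 60) or S_5 (5T5, order 120). The discriminant of f is 2316304384 = 48128^2, a perfect square, so G is contained in A_5. The transitive groups of degree 5 contained in A_5 are: C_5 (5T1, order 5), D_5 (5T2, order 10), A_5 (5T4, order 60). By Dedekind's theorem, for a prime p not dividing disc(f) the degrees of the irreducible factors of f mod p form the cycle type of an element of G. Factoring f modulo the 23 such primes p <= 97 (skipping 2, 47, which divide the discriminant), each new pattern first appears at: mod 3: f = (x^5 + 2x^4 + x^3 + x^2 + x + 2), pattern 5; mod 5: f = (x + 3)(x^2 + x + 2)(x^2 + 4x + 2), pattern 2+2+1; mod 83: f = (x + 11)(x + 30)(x + 35)(x + 42)(x + 56), pattern 1+1+1+1+1. No other pattern occurs in this range, so the set of observed cycle types is {5, 2+2+1, 1+1+1+1+1}. The candidates containing elements of all these cycle types are D_5 (5T2) of order 10, A_5 (5T4) of order 60; the others are excluded. The observed types are precisely the cycle types that occur in D_5 (5T2). Each of the other remaining candidates has further cycle types, and by the Chebotarev density theorem the matching factorization patterns would occur for a proportion of primes equal to their share of the group: A_5 (5T4) additionally contains elements of type 3+1+1 (20 of its 60 elements, about 33% of primes). None of the 23 primes tested shows any such pattern (for each of these groups the chance of that is below 10^-4), which rules them out. Hence G = D_5 (5T2), of order 10.

D_5 (order 10)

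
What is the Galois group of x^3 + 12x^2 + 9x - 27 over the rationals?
C_3 (also written C3)

The polynomial is an irreducible cubic over Q and its discriminant is 123201 = 351^2, a perfect square. For an irreducible cubic, a square discriminant forces the Galois group to be A_3, the cyclic group of order 3.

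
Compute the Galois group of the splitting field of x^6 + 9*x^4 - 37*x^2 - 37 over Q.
S_4, S_4(6c), the S_4-action on 6 points not in A_6

The polynomial f is an irreducible sextic over Q, so G = Gal(f/Q) is one of the 16 transitive subgroups 6T1, ..., 6T16 of S_6. The discriminant of f is 870211913777152, which is not a perfect square, so G is not contained in A_6. The transitive groups of degree 6 not contained in A_6 are: C_6 (6T1, order 6), S_3 (6T2, order 6), D_6 (6T3, order 12), C_3 x S_3 (6T5, order 18), A_4 x C_2 (6T6, order 24), S_4 (6T8, order 24), S_3 x S_3 (6T9, order 36), S_4 x C_2 (6T11, order 48), (S_3 x S_3) : C_2 (6T13, order 72), PGL(2,5) (6T14, order 120), S_6 (6T16, order 720). By Dedekind's theorem, for a prime p not dividing disc(f) the degrees of the irreducible factors of f mod p form the cycle type of an element of G. Factoring f modulo the 22 such primes p <= 89 (skipping 2, 37, which divide the discriminant), each new pattern first appears at: mod 3: f = (x^3 + x^2 + 2x + 1)(x^3 + 2x^2 + 2x + 2), pattern 3+3; mod 5: f = (x^2 + 2)(x^2 + 2x + 3)(x^2 + 3x + 3), pattern 2+2+2; mod 17: f = (x + 3)(x + 14)(x^4 + x^2 + 6), pattern 4+1+1; mod 67: f = (x + 9)(x + 58)(x^2 + 25)(x^2 + 65), pattern 2+2+1+1. No other pattern occurs in this range, so the set of observed cycle types is {3+3, 2+2+2, 4+1+1, 2+2+1+1}. The candidates containing elements of all these cycle types are S_4 (6T8) of order 24, S_4 x C_2 (6T11) of order 48, PGL(2,5) (6T14) of order 120, S_6 (6T16) of order 720; the others are excluded. The observed types are precisely the cycle types that occur in S_4 (6T8) (apart from the identity). Each of the other remaining candidates has further cycle types, and by the Chebotarev density theorem the matching factorization patterns would occur for a proportion of primes equal to their share of the group: S_4 x C_2 (6T11) additionally contains elements of type 6, 4+2, 2+1+1+1+1 (17 of its 48 elements, about 35% of primes); PGL(2,5) (6T14) additionally contains elements of type 6, 5+1 (44 of its 120 elements, about 37% of primes); S_6 (6T16) additionally contains elements of type 6, 5+1, 4+2, 3+2+1, 3+1+1+1, 2+1+1+1+1 (529 of its 720 elements, about 73% of primes). None of the 22 primes tested shows any such pattern (for each of these groups the chance of that is below 10^-4), which rules them out. Hence G = S_4 (6T8), of order 24.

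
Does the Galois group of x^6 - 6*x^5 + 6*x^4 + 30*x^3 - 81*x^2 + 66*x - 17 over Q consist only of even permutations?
No

The polynomial is irreducible of degree 6 over Q. Its discriminant is -151585344, which is not a perfect square. A Galois group lies in the alternating group exactly when the discriminant is a square in Q, so the Galois group (A_4 x C_2) is not contained in A_6.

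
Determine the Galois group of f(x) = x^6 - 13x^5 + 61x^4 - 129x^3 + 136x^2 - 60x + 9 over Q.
The polynomial f is an irreducible sextic over Q, so G = Gal(f/Q) is one of the 16 transitive subgroups 6T1, ..., 6T16 of S_6. The discriminant of f is 1064390625 = 32625^2, a perfect square, so G is contained in A_6. The transitive groups of degree 6 contained in A_6 are: A_4 (6T4, order 12), S_4 (6T7, order 24), (C_3 x C_3) : C_4 (6T10, order 36), PSL(2,5) (6T12, order 60), A_6 (6T15, order 360). By Dedekind's theorem, for a prime p not dividing disc(f) the degrees of the irreducible factors of f mod p form the cycle type of an element of G. Factoring f modulo the 19 such primes p <= 79 (skipping 3, 5, 29, which divide the discriminant), each new pattern first appears at: mod 2: f = (x^2 + x + 1)(x^4 + x + 1), pattern 4+2; mod 11: f = (x^3 + 4x^2 + 2x + 6)(x^3 + 5x^2 + 6x + 7), pattern 3+3; mod 19: f = (x + 5)(x + 9)(x^2 + 2x + 17)(x^2 + 9x + 17), pattern 2+2+1+1; mod 61: f = (x + 3)(x + 50)(x + 54)(x^3 + 2x^2 + 7x + 4), pattern 3+1+1+1. No other pattern occurs in this range, so the set of observed cycle types is {4+2, 3+3, 2+2+1+1, 3+1+1+1}. The candidates containing elements of all these cycle types are (C_3 x C_3) : C_4 (6T10) of order 36, A_6 (6T15) of order 360; the others are excluded. The observed types are precisely the cycle types that occur in (C_3 x C_3) : C_4 (6T10) (apart from the identity). Each of the other remaining candidates has further cycle types, and by the Chebotarev density theorem the matching factorization patterns would occur for a proportion of primes equal to their share of the group: A_6 (6T15) additionally contains elements of type 5+1 (144 of its 360 elements, about 40% of primes). None of the 19 primes tested shows any such pattern (for each of these groups the chance of that is below 10^-4), which rules them out. Hence G = (C_3 x C_3) : C_4 (6T10), of order 36.

6T10: (C_3 x C_3) : C_4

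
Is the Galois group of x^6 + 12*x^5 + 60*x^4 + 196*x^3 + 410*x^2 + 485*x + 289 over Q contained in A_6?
The polynomial is irreducible of degree 6 over Q. Its discriminant is 1819237778456309, which is not a perfect square. A Galois group lies in the alternating group exactly when the discriminant is a square in Q, so the Galois group (S_6) is not contained in A_6.

No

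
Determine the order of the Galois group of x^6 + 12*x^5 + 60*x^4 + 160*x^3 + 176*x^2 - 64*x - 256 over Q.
24

The degree of the splitting field over Q equals the order of the Galois group, so first determine the group. The polynomial f is an irreducible sextic over Q, so G = Gal(f/Q) is one of the 16 transitive subgroups 6T1, ..., 6T16 of S_6. The discriminant of f is 3603718079512576 = 60030976^2, a perfect square, so G is contained in A_6. The transitive groups of degree 6 contained in A_6 are: A_4 (6T4, order 12), S_4 (6T7, order 24), (C_3 x C_3) : C_4 (6T10, order 36), PSL(2,5) (6T12, order 60), A_6 (6T15, order 360). By Dedekind's theorem, for a prime p not dividing disc(f) the degrees of the irreducible factors of f mod p form the cycle type of an element of G. Factoring f modulo the 79 such primes p <= 419 (skipping 2, 229, which divide the discriminant), each new pattern first appears at: mod 3: f = (x^3 + x^2 + 2)(x^3 + 2x^2 + x + 1), pattern 3+3; mod 7: f = (x^2 + 4x + 6)(x^4 + x^3 + x^2 + 3x + 4), pattern 4+2; mod 23: f = (x + 7)(x + 20)(x^2 + 2x + 3)(x^2 + 6x + 11), pattern 2+2+1+1; mod 193: f = (x + 9)(x + 15)(x + 21)(x + 176)(x + 182)(x + 188), pattern 1+1+1+1+1+1. No other pattern occurs in this range, so the set of observed cycle types is {3+3, 4+2, 2+2+1+1, 1+1+1+1+1+1}. The candidates containing elements of all these cycle types are S_4 (6T7) of order 24, (C_3 x C_3) : C_4 (6T10) of order 36, A_6 (6T15) of order 360; the others are excluded. The observed types are precisely the cycle types that occur in S_4 (6T7). Each of the other remaining candidates has further cycle types, and by the Chebotarev density theorem the matching factorization patterns would occur for a proportion of primes equal to their share of the group: (C_3 x C_3) : C_4 (6T10) additionally contains elements of type 3+1+1+1 (4 of its 36 elements, about 11% of primes); A_6 (6T15) additionally contains elements of type 5+1, 3+1+1+1 (184 of its 360 elements, about 51% of primes). None of the 79 primes tested shows any such pattern (for each of these groups the chance of that is below 10^-4), which rules them out. Hence G = S_4 (6T7), of order 24. The Galois group S_4 (6T7) has order 24, so the splitting field has degree 24 over Q.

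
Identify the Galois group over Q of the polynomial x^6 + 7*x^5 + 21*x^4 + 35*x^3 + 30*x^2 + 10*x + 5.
(C_3 x C_3) : C_4

The polynomial f is an irreducible sextic over Q, so G = Gal(f/Q) is one of the 16 transitive subgroups 6T1, ..., 6T16 of S_6. The discriminant of f is 525625 = 725^2, a perfect square, so G is contained in A_6. The transitive groups of degree 6 contained in A_6 are: A_4 (6T4, order 12), S_4 (6T7, order 24), (C_3 x C_3) : C_4 (6T10, order 36), PSL(2,5) (6T12, order 60), A_6 (6T15, order 360). By Dedekind's theorem, for a prime p not dividing disc(f) the degrees of the irreducible factors of f mod p form the cycle type of an element of G. Factoring f modulo the 19 such primes p <= 73 (skipping 5, 29, which divide the discriminant), each new pattern first appears at: mod 2: f = (x^2 + x + 1)(x^4 + x + 1), pattern 4+2; mod 11: f = (x^3 + 2x + 2)(x^3 + 7x^2 + 8x + 8), pattern 3+3; mod 19: f = (x + 12)(x + 13)(x^2 + 6x + 10)(x^2 + 14x + 12), pattern 2+2+1+1; mod 61: f = (x + 29)(x + 36)(x + 43)(x^3 + 21x^2 + 14x + 14), pattern 3+1+1+1. No other pattern occurs in this range, so the set of observed cycle types is {4+2, 3+3, 2+2+1+1, 3+1+1+1}. The candidates containing elements of all these cycle types are (C_3 x C_3) : C_4 (6T10) of order 36, A_6 (6T15) of order 360; the others are excluded. The observed types are precisely the cycle types that occur in (C_3 x C_3) : C_4 (6T10) (apart from the identity). Each of the other remaining candidates has further cycle types, and by the Chebotarev density theorem the matching factorization patterns would occur for a proportion of primes equal to their share of the group: A_6 (6T15) additionally contains elements of type 5+1 (144 of its 360 elements, about 40% of primes). None of the 19 primes tested shows any such pattern (for each of these groups the chance of that is below 10^-4), which rules them out. Hence G = (C_3 x C_3) : C_4 (6T10), of order 36.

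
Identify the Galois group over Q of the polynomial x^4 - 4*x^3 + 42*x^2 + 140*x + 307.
4T3: D_4

The polynomial is an irreducible quartic over Q and its discriminant is 53331167232, which is not a perfect square, so the Galois group is not contained in A_4. The resolvent cubic y^3 - 42*y^2 - 1788*y + 27064 has exactly one rational root, so the Galois group is C_4 or D_4. The quartic remains irreducible over Q(sqrt(disc)), so the group is D_4.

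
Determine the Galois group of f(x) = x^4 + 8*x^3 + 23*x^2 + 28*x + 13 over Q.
The polynomial is an irreducible quartic over Q and its discriminant is 144 = 12^2, a perfect square, so the Galois group is contained in A_4. The resolvent cubic y^3 - 23*y^2 + 172*y - 420 splits completely over Q, which gives the Klein four-group V_4.

V_4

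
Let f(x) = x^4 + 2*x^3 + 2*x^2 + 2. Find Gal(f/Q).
The polynomial is an irreducible quartic over Q and its discriminant is 3136 = 56^2, a perfect square, so the Galois group is contained in A_4. The resolvent cubic y^3 - 2*y^2 - 8*y + 8 is irreducible over Q. An irreducible resolvent with square discriminant gives A_4.

A_4 (order 12)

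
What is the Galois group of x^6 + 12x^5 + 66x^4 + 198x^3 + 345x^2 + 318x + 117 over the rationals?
PGL(2,5), S_5 acting on 6 points

The polynomial f is an irreducible sextic over Q, so G = Gal(f/Q) is one of the 16 transitive subgroups 6T1, ..., 6T16 of S_6. The discriminant of f is -1024192512, which is not a perfect square, so G is not contained in A_6. The transitive groups of degree 6 not contained in A_6 are: C_6 (6T1, order 6), S_3 (6T2, order 6), D_6 (6T3, order 12), C_3 x S_3 (6T5, order 18), A_4 x C_2 (6T6, order 24), S_4 (6T8, order 24), S_3 x S_3 (6T9, order 36), S_4 x C_2 (6T11, order 48), (S_3 x S_3) : C_2 (6T13, order 72), PGL(2,5) (6T14, order 120), S_6 (6T16, order 720). By Dedekind's theorem, for a prime p not dividing disc(f) the degrees of the irreducible factors of f mod p form the cycle type of an element of G. Factoring f modulo the 21 such primes p <= 89 (skipping 2, 3, 7, which divide the discriminant), each new pattern first appears at: mod 5: f = (x^6 + 2x^5 + x^4 + 3x^3 + 3x + 2), pattern 6; mod 11: f = (x + 8)(x^5 + 4x^4 + x^3 + 3x^2 + 2x + 5), pattern 5+1; mod 13: f = (x)(x + 2)(x^4 + 10x^3 + 7x^2 + 2x + 3), pattern 4+1+1; mod 23: f = (x + 15)(x + 21)(x^2 + 4x + 7)(x^2 + 18x + 7), pattern 2+2+1+1; mod 43: f = (x^3 + 25x^2 + 41x + 13)(x^3 + 30x^2 + 6x + 9), pattern 3+3; mod 61: f = (x^2 + 7x + 28)(x^2 + 20x + 10)(x^2 + 46x + 49), pattern 2+2+2. No other pattern occurs in this range, so the set of observed cycle types is {6, 5+1, 4+1+1, 2+2+1+1, 3+3, 2+2+2}. The candidates containing elements of all these cycle types are PGL(2,5) (6T14) of order 120, S_6 (6T16) of order 720; the others are excluded. The observed types are precisely the cycle types that occur in PGL(2,5) (6T14) (apart from the identity). Each of the other remaining candidates has further cycle types, and by the Chebotarev density theorem the matching factorization patterns would occur for a proportion of primes equal to their share of the group: S_6 (6T16) additionally contains elements of type 4+2, 3+2+1, 3+1+1+1, 2+1+1+1+1 (265 of its 720 elements, about 37% of primes). None of the 21 primes tested shows any such pattern (for each of these groups the chance of that is below 10^-4), which rules them out. Hence G = PGL(2,5) (6T14), of order 120.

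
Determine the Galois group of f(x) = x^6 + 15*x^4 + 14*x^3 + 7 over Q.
6T14: PGL(2,5)

The polynomial f is an irreducible sextic over Q, so G = Gal(f/Q) is one of the 16 transitive subgroups 6T1, ..., 6T16 of S_6. The discriminant of f is -5217636731328, which is not a perfect square, so G is not contained in A_6. The transitive groups of degree 6 not contained in A_6 are: C_6 (6T1, order 6), S_3 (6T2, order 6), D_6 (6T3, order 12), C_3 x S_3 (6T5, order 18), A_4 x C_2 (6T6, order 24), S_4 (6T8, order 24), S_3 x S_3 (6T9, order 36), S_4 x C_2 (6T11, order 48), (S_3 x S_3) : C_2 (6T13, order 72), PGL(2,5) (6T14, order 120), S_6 (6T16, order 720). By Dedekind's theorem, for a prime p not dividing disc(f) the degrees of the irreducible factors of f mod p form the cycle type of an element of G. Factoring f modulo the 21 such primes p <= 89 (skipping 2, 3, 7, which divide the discriminant), each new pattern first appears at: mod 5: f = (x^6 + 4x^3 + 2), pattern 6; mod 11: f = (x + 3)(x^5 + 8x^4 + 2x^3 + 8x^2 + 9x + 6), pattern 5+1; mod 13: f = (x + 3)(x + 5)(x^4 + 5x^3 + 12x^2 + 12x + 10), pattern 4+1+1; mod 23: f = (x + 11)(x + 13)(x^2 + 5x + 20)(x^2 + 17x + 21), pattern 2+2+1+1; mod 43: f = (x^3 + 5x^2 + 31x + 34)(x^3 + 38x^2 + 9x + 4), pattern 3+3; mod 61: f = (x^2 + 5x + 34)(x^2 + 16x + 58)(x^2 + 40x + 40), pattern 2+2+2. No other pattern occurs in this range, so the set of observed cycle types is {6, 5+1, 4+1+1, 2+2+1+1, 3+3, 2+2+2}. The candidates containing elements of all these cycle types are PGL(2,5) (6T14) of order 120, S_6 (6T16) of order 720; the others are excluded. The observed types are precisely the cycle types that occur in PGL(2,5) (6T14) (apart from the identity). Each of the other remaining candidates has further cycle types, and by the Chebotarev density theorem the matching factorization patterns would occur for a proportion of primes equal to their share of the group: S_6 (6T16) additionally contains elements of type 4+2, 3+2+1, 3+1+1+1, 2+1+1+1+1 (265 of its 720 elements, about 37% of primes). None of the 21 primes tested shows any such pattern (for each of these groups the chance of that is below 10^-4), which rules them out. Hence G = PGL(2,5) (6T14), of order 120.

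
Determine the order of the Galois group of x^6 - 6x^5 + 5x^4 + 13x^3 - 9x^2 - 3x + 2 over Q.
60

The degree of the splitting field over Q equals the order of the Galois group, so first determine the group. The polynomial f is an irreducible sextic over Q, so G = Gal(f/Q) is one of the 16 transitive subgroups 6T1, ..., 6T16 of S_6. The discriminant of f is 30991489 = 5567^2, a perfect square, so G is contained in A_6. The transitive groups of degree 6 contained in A_6 are: A_4 (6T4, order 12), S_4 (6T7, order 24), (C_3 x C_3) : C_4 (6T10, order 36), PSL(2,5) (6T12, order 60), A_6 (6T15, order 360). By Dedekind's theorem, for a prime p not dividing disc(f) the degrees of the irreducible factors of f mod p form the cycle type of an element of G. Factoring f modulo the 21 such primes p <= 79 (skipping 19, which divides the discriminant), each new pattern first appears at: mod 2: f = (x)(x^5 + x^3 + x^2 + x + 1), pattern 5+1; mod 7: f = (x^3 + 2x^2 + 4x + 5)(x^3 + 6x^2 + 3x + 6), pattern 3+3; mod 61: f = (x + 36)(x + 58)(x^2 + 9x + 38)(x^2 + 13x + 25), pattern 2+2+1+1. No other pattern occurs in this range, so the set of observed cycle types is {5+1, 3+3, 2+2+1+1}. The candidates containing elements of all these cycle types are PSL(2,5) (6T12) of order 60, A_6 (6T15) of order 360; the others are excluded. The observed types are precisely the cycle types that occur in PSL(2,5) (6T12) (apart from the identity). Each of the other remaining candidates has further cycle types, and by the Chebotarev density theorem the matching factorization patterns would occur for a proportion of primes equal to their share of the group: A_6 (6T15) additionally contains elements of type 4+2, 3+1+1+1 (130 of its 360 elements, about 36% of primes). None of the 21 primes tested shows any such pattern (for each of these groups the chance of that is below 10^-4), which rules them out. Hence G = PSL(2,5) (6T12), of order 60. The Galois group PSL(2,5) (6T12) has order 60, so the splitting field has degree 60 over Q.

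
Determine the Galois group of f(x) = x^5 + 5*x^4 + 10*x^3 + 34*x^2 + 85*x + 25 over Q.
D_5 (order 10)

The polynomial f is an irreducible quintic over Q, so G = Gal(f/Q) is a transitive subgroup of S_5: one of C_5 (5T1, order 5), D_5 (5T2, order 10), F_20 (5T3, order 20), A_5 (5T4, order 60) or S_5 (5T5, order 120). The discriminant of f is 57907609600 = 240640^2, a perfect square, so G is contained in A_5. The transitive groups of degree 5 contained in A_5 are: C_5 (5T1, order 5), D_5 (5T2, order 10), A_5 (5T4, order 60). By Dedekind's theorem, for a prime p not dividing disc(f) the degrees of the irreducible factors of f mod p form the cycle type of an element of G. Factoring f modulo the 23 such primes p <= 101 (skipping 2, 5, 47, which divide the discriminant), each new pattern first appears at: mod 3: f = (x^5 + 2x^4 + x^3 + x^2 + x + 1), pattern 5; mod 11: f = (x + 6)(x^2 + x + 1)(x^2 + 9x + 6), pattern 2+2+1; mod 83: f = (x + 22)(x + 45)(x + 49)(x + 62)(x + 76), pattern 1+1+1+1+1. No other pattern occurs in this range, so the set of observed cycle types is {5, 2+2+1, 1+1+1+1+1}. The candidates containing elements of all these cycle types are D_5 (5T2) of order 10, A_5 (5T4) of order 60; the others are excluded. The observed types are precisely the cycle types that occur in D_5 (5T2). Each of the other remaining candidates has further cycle types, and by the Chebotarev density theorem the matching factorization patterns would occur for a proportion of primes equal to their share of the group: A_5 (5T4) additionally contains elements of type 3+1+1 (20 of its 60 elements, about 33% of primes). None of the 23 primes tested shows any such pattern (for each of these groups the chance of that is below 10^-4), which rules them out. Hence G = D_5 (5T2), of order 10.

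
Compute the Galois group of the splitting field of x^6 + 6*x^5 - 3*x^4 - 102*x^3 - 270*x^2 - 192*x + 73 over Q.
A_4 x C_2

The polynomial f is an irreducible sextic over Q, so G = Gal(f/Q) is one of the 16 transitive subgroups 6T1, ..., 6T16 of S_6. The discriminant of f is -30366624190464, which is not a perfect square, so G is not contained in A_6. The transitive groups of degree 6 not contained in A_6 are: C_6 (6T1, order 6), S_3 (6T2, order 6), D_6 (6T3, order 12), C_3 x S_3 (6T5, order 18), A_4 x C_2 (6T6, order 24), S_4 (6T8, order 24), S_3 x S_3 (6T9, order 36), S_4 x C_2 (6T11, order 48), (S_3 x S_3) : C_2 (6T13, order 72), PGL(2,5) (6T14, order 120), S_6 (6T16, order 720). By Dedekind's theorem, for a prime p not dividing disc(f) the degrees of the irreducible factors of f mod p form the cycle type of an element of G. Factoring f modulo the 33 such primes p <= 149 (skipping 2, 3, which divide the discriminant), each new pattern first appears at: mod 5: f = (x^3 + 4x + 3)(x^3 + x^2 + 3x + 1), pattern 3+3; mod 7: f = (x^6 + 6x^5 + 4x^4 + 3x^3 + 3x^2 + 4x + 3), pattern 6; mod 17: f = (x + 2)(x + 11)(x^2 + 11x + 6)(x^2 + 16x + 3), pattern 2+2+1+1; mod 19: f = (x + 5)(x + 11)(x + 15)(x + 16)(x^2 + 16x + 12), pattern 2+1+1+1+1; mod 71: f = (x^2 + 13x + 7)(x^2 + 23x + 46)(x^2 + 41x + 15), pattern 2+2+2. No other pattern occurs in this range, so the set of observed cycle types is {3+3, 6, 2+2+1+1, 2+1+1+1+1, 2+2+2}. The candidates containing elements of all these cycle types are A_4 x C_2 (6T6) of order 24, S_4 x C_2 (6T11) of order 48, (S_3 x S_3) : C_2 (6T13) of order 72, S_6 (6T16) of order 720; the others are excluded. The observed types are precisely the cycle types that occur in A_4 x C_2 (6T6) (apart from the identity). Each of the other remaining candidates has further cycle types, and by the Chebotarev density theorem the matching factorization patterns would occur for a proportion of primes equal to their share of the group: S_4 x C_2 (6T11) additionally contains elements of type 4+2, 4+1+1 (12 of its 48 elements, about 25% of primes); (S_3 x S_3) : C_2 (6T13) additionally contains elements of type 4+2, 3+2+1, 3+1+1+1 (34 of its 72 elements, about 47% of primes); S_6 (6T16) additionally contains elements of type 5+1, 4+2, 4+1+1, 3+2+1, 3+1+1+1 (484 of its 720 elements, about 67% of primes). None of the 33 primes tested shows any such pattern (for each of these groups the chance of that is below 10^-4), which rules them out. Hence G = A_4 x C_2 (6T6), of order 24.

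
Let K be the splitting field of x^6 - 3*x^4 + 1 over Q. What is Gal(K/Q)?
The polynomial f is an irreducible sextic over Q, so G = Gal(f/Q) is one of the 16 transitive subgroups 6T1, ..., 6T16 of S_6. The discriminant of f is -419904, which is not a perfect square, so G is not contained in A_6. The transitive groups of degree 6 not contained in A_6 are: C_6 (6T1, order 6), S_3 (6T2, order 6), D_6 (6T3, order 12), C_3 x S_3 (6T5, order 18), A_4 x C_2 (6T6, order 24), S_4 (6T8, order 24), S_3 x S_3 (6T9, order 36), S_4 x C_2 (6T11, order 48), (S_3 x S_3) : C_2 (6T13, order 72), PGL(2,5) (6T14, order 120), S_6 (6T16, order 720). By Dedekind's theorem, for a prime p not dividing disc(f) the degrees of the irreducible factors of f mod p form the cycle type of an element of G. Factoring f modulo the 33 such primes p <= 149 (skipping 2, 3, which divide the discriminant), each new pattern first appears at: mod 5: f = (x^3 + x^2 + 4x + 3)(x^3 + 4x^2 + 4x + 2), pattern 3+3; mod 7: f = (x^6 + 4x^4 + 1), pattern 6; mod 17: f = (x + 2)(x + 15)(x^2 + 6)(x^2 + 12), pattern 2+2+1+1; mod 19: f = (x + 6)(x + 7)(x + 12)(x + 13)(x^2 + 6), pattern 2+1+1+1+1; mod 71: f = (x^2 + 40)(x^2 + 45)(x^2 + 54), pattern 2+2+2. No other pattern occurs in this range, so the set of observed cycle types is {3+3, 6, 2+2+1+1, 2+1+1+1+1, 2+2+2}. The candidates containing elements of all these cycle types are A_4 x C_2 (6T6) of order 24, S_4 x C_2 (6T11) of order 48, (S_3 x S_3) : C_2 (6T13) of order 72, S_6 (6T16) of order 720; the others are excluded. The observed types are precisely the cycle types that occur in A_4 x C_2 (6T6) (apart from the identity). Each of the other remaining candidates has further cycle types, and by the Chebotarev density theorem the matching factorization patterns would occur for a proportion of primes equal to their share of the group: S_4 x C_2 (6T11) additionally contains elements of type 4+2, 4+1+1 (12 of its 48 elements, about 25% of primes); (S_3 x S_3) : C_2 (6T13) additionally contains elements of type 4+2, 3+2+1, 3+1+1+1 (34 of its 72 elements, about 47% of primes); S_6 (6T16) additionally contains elements of type 5+1, 4+2, 4+1+1, 3+2+1, 3+1+1+1 (484 of its 720 elements, about 67% of primes). None of the 33 primes tested shows any such pattern (for each of these groups the chance of that is below 10^-4), which rules them out. Hence G = A_4 x C_2 (6T6), of order 24.

A_4 x C_2 (order 24)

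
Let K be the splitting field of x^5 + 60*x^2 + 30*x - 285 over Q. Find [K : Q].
The degree of the splitting field over Q equals the order of the Galois group, so first determine the group. The polynomial f is an irreducible quintic over Q, so G = Gal(f/Q) is a transitive subgroup of S_5: one of C_5 (5T1, order 5), D_5 (5T2, order 10), F_20 (5T3, order 20), A_5 (5T4, order 60) or S_5 (5T5, order 120). The discriminant of f is 16850349253125, which is not a perfect square, so G is not contained in A_5. The transitive groups of degree 5 not contained in A_5 are: F_20 (5T3, order 20), S_5 (5T5, order 120). By Dedekind's theorem, for a prime p not dividing disc(f) the degrees of the irreducible factors of f mod p form the cycle type of an element of G. Factoring f modulo the 18 such primes p <= 73 (skipping 3, 5, 41, which divide the discriminant), each new pattern first appears at: mod 2: f = (x + 1)(x^4 + x^3 + x^2 + x + 1), pattern 4+1; mod 11: f = (x^5 + 5x^2 + 8x + 1), pattern 5; mod 19: f = (x)(x^2 + 5x + 16)(x^2 + 14x + 9), pattern 2+2+1. No other pattern occurs in this range, so the set of observed cycle types is {4+1, 5, 2+2+1}. The candidates containing elements of all these cycle types are F_20 (5T3) of order 20, S_5 (5T5) of order 120; the others are excluded. The observed types are precisely the cycle types that occur in F_20 (5T3) (apart from the identity). Each of the other remaining candidates has further cycle types, and by the Chebotarev density theorem the matching factorization patterns would occur for a proportion of primes equal to their share of the group: S_5 (5T5) additionally contains elements of type 3+2, 3+1+1, 2+1+1+1 (50 of its 120 elements, about 42% of primes). None of the 18 primes tested shows any such pattern (for each of these groups the chance of that is below 10^-4), which rules them out. Hence G = F_20 (5T3), of order 20. The Galois group F_20 (5T3) has order 20, so the splitting field has degree 20 over Q.

20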